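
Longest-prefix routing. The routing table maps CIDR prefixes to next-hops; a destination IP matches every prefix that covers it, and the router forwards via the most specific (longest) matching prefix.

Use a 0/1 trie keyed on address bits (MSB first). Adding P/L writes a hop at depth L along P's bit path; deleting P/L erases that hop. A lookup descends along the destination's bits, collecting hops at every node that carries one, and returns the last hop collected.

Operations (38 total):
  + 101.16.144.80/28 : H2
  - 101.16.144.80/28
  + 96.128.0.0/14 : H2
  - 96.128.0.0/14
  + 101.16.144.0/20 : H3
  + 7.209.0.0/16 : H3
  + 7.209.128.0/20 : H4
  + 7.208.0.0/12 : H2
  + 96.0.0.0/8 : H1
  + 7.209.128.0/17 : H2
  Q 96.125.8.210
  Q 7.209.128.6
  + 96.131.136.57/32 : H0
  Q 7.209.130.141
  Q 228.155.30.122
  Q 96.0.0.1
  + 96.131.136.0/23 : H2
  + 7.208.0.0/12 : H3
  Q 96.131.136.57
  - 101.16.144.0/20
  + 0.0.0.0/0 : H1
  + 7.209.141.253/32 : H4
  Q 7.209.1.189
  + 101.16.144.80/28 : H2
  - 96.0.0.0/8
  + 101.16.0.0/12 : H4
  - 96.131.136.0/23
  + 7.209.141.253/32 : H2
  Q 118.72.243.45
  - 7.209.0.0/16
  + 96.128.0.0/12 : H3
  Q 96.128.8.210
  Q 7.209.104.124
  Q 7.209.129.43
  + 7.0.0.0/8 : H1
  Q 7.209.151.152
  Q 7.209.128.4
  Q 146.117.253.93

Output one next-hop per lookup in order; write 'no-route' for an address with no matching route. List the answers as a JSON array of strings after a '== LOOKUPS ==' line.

Process each operation:
  add 101.16.144.80/28 -> H2 at depth 28
  del 101.16.144.80/28 (clear depth 28)
  add 96.128.0.0/14 -> H2 at depth 14
  del 96.128.0.0/14 (clear depth 14)
  add 101.16.144.0/20 -> H3 at depth 20
  add 7.209.0.0/16 -> H3 at depth 16
  add 7.209.128.0/20 -> H4 at depth 20
  add 7.208.0.0/12 -> H2 at depth 12
  add 96.0.0.0/8 -> H1 at depth 8
  add 7.209.128.0/17 -> H2 at depth 17
  ? 96.125.8.210  path d0:-→d1:-→d2:-→d3:-→d4:-→d5:-→d6:-→d7:-→d8:H1  best=H1
  ? 7.209.128.6  path d0:-→d1:-→d2:-→d3:-→d4:-→d5:-→d6:-→d7:-→d8:-→d9:-→d10:-→d11:-→d12:H2→d13:-→d14:-→d15:-→d16:H3→d17:H2→d18:-→d19:-→d20:H4  best=H4
  add 96.131.136.57/32 -> H0 at depth 32
  ? 7.209.130.141  path d0:-→d1:-→d2:-→d3:-→d4:-→d5:-→d6:-→d7:-→d8:-→d9:-→d10:-→d11:-→d12:H2→d13:-→d14:-→d15:-→d16:H3→d17:H2→d18:-→d19:-→d20:H4  best=H4
  ? 228.155.30.122  path d0:-  best=no-route
  ? 96.0.0.1  path d0:-→d1:-→d2:-→d3:-→d4:-→d5:-→d6:-→d7:-→d8:H1  best=H1
  add 96.131.136.0/23 -> H2 at depth 23
  add 7.208.0.0/12 -> H3 at depth 12
  ? 96.131.136.57  path d0:-→d1:-→d2:-→d3:-→d4:-→d5:-→d6:-→d7:-→d8:H1→d9:-→d10:-→d11:-→d12:-→d13:-→d14:-→d15:-→d16:-→d17:-→d18:-→d19:-→d20:-→d21:-→d22:-→d23:H2→d24:-→d25:-→d26:-→d27:-→d28:-→d29:-→d30:-→d31:-→d32:H0  best=H0
  del 101.16.144.0/20 (clear depth 20)
  add 0.0.0.0/0 -> H1 at depth 0
  add 7.209.141.253/32 -> H4 at depth 32
  ? 7.209.1.189  path d0:H1→d1:-→d2:-→d3:-→d4:-→d5:-→d6:-→d7:-→d8:-→d9:-→d10:-→d11:-→d12:H3→d13:-→d14:-→d15:-→d16:H3  best=H3
  add 101.16.144.80/28 -> H2 at depth 28
  del 96.0.0.0/8 (clear depth 8)
  add 101.16.0.0/12 -> H4 at depth 12
  del 96.131.136.0/23 (clear depth 23)
  add 7.209.141.253/32 -> H2 at depth 32
  ? 118.72.243.45  path d0:H1→d1:-→d2:-→d3:-  best=H1
  del 7.209.0.0/16 (clear depth 16)
  add 96.128.0.0/12 -> H3 at depth 12
  ? 96.128.8.210  path d0:H1→d1:-→d2:-→d3:-→d4:-→d5:-→d6:-→d7:-→d8:-→d9:-→d10:-→d11:-→d12:H3→d13:-→d14:-  best=H3
  ? 7.209.104.124  path d0:H1→d1:-→d2:-→d3:-→d4:-→d5:-→d6:-→d7:-→d8:-→d9:-→d10:-→d11:-→d12:H3→d13:-→d14:-→d15:-→d16:-  best=H3
  ? 7.209.129.43  path d0:H1→d1:-→d2:-→d3:-→d4:-→d5:-→d6:-→d7:-→d8:-→d9:-→d10:-→d11:-→d12:H3→d13:-→d14:-→d15:-→d16:-→d17:H2→d18:-→d19:-→d20:H4  best=H4
  add 7.0.0.0/8 -> H1 at depth 8
  ? 7.209.151.152  path d0:H1→d1:-→d2:-→d3:-→d4:-→d5:-→d6:-→d7:-→d8:H1→d9:-→d10:-→d11:-→d12:H3→d13:-→d14:-→d15:-→d16:-→d17:H2→d18:-→d19:-  best=H2
  ? 7.209.128.4  path d0:H1→d1:-→d2:-→d3:-→d4:-→d5:-→d6:-→d7:-→d8:H1→d9:-→d10:-→d11:-→d12:H3→d13:-→d14:-→d15:-→d16:-→d17:H2→d18:-→d19:-→d20:H4  best=H4
  ? 146.117.253.93  path d0:H1  best=H1

== LOOKUPS ==
["H1","H4","H4","no-route","H1","H0","H3","H1","H3","H3","H4","H2","H4","H1"]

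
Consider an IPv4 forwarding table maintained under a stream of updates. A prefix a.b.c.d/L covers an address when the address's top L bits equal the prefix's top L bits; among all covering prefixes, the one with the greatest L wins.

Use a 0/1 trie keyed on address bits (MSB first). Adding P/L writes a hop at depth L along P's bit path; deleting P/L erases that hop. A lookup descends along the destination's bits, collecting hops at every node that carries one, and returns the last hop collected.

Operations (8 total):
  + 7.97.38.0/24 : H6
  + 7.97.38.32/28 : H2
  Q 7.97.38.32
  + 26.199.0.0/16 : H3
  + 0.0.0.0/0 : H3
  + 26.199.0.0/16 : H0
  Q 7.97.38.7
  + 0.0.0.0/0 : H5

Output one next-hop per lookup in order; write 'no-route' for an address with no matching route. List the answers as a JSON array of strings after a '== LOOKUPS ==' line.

Trace:
  + 7.97.38.0/24 (H6) depth=24
  + 7.97.38.32/28 (H2) depth=28
  ? 7.97.38.32  path d0:-→d1:-→d2:-→d3:-→d4:-→d5:-→d6:-→d7:-→d8:-→d9:-→d10:-→d11:-→d12:-→d13:-→d14:-→d15:-→d16:-→d17:-→d18:-→d19:-→d20:-→d21:-→d22:-→d23:-→d24:H6→d25:-→d26:-→d27:-→d28:H2  best=H2
  + 26.199.0.0/16 (H3) depth=16
  + 0.0.0.0/0 (H3) depth=0
  + 26.199.0.0/16 (H0) depth=16
  ? 7.97.38.7  path d0:H3→d1:-→d2:-→d3:-→d4:-→d5:-→d6:-→d7:-→d8:-→d9:-→d10:-→d11:-→d12:-→d13:-→d14:-→d15:-→d16:-→d17:-→d18:-→d19:-→d20:-→d21:-→d22:-→d23:-→d24:H6→d25:-→d26:-  best=H6
  + 0.0.0.0/0 (H5) depth=0

== LOOKUPS ==
["H2","H6"]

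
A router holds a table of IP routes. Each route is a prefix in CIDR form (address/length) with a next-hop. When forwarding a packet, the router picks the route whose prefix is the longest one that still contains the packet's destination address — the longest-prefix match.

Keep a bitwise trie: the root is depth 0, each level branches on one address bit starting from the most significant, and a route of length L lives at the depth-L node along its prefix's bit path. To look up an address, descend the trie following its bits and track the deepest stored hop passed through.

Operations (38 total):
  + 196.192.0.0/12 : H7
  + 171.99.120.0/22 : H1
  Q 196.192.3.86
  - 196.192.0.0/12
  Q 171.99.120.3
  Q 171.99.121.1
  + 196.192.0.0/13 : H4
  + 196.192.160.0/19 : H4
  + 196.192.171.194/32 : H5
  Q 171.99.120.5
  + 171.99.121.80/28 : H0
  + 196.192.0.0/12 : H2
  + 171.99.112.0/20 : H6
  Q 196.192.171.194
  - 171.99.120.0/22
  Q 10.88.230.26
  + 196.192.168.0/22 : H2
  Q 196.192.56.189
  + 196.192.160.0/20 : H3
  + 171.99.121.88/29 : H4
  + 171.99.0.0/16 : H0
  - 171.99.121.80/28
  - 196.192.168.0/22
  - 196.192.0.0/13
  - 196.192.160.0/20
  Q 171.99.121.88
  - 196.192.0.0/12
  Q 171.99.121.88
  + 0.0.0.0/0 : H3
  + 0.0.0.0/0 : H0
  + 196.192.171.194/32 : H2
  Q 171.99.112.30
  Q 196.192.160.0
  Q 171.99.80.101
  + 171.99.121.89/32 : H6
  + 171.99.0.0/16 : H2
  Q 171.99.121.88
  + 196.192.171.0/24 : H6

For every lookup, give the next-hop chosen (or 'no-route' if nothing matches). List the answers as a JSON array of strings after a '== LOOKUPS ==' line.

Apply in order:
  add 196.192.0.0/12 -> H7 at depth 12
  add 171.99.120.0/22 -> H1 at depth 22
  lookup 196.192.3.86: bits 110001001100 walk d0:-→d1:-→d2:-→d3:-→d4:-→d5:-→d6:-→d7:-→d8:-→d9:-→d10:-→d11:-→d12:H7 -> H7
  del 196.192.0.0/12 (clear depth 12)
  lookup 171.99.120.3: bits 1010101101100011011110 walk d0:-→d1:-→d2:-→d3:-→d4:-→d5:-→d6:-→d7:-→d8:-→d9:-→d10:-→d11:-→d12:-→d13:-→d14:-→d15:-→d16:-→d17:-→d18:-→d19:-→d20:-→d21:-→d22:H1 -> H1
  lookup 171.99.121.1: bits 1010101101100011011110 walk d0:-→d1:-→d2:-→d3:-→d4:-→d5:-→d6:-→d7:-→d8:-→d9:-→d10:-→d11:-→d12:-→d13:-→d14:-→d15:-→d16:-→d17:-→d18:-→d19:-→d20:-→d21:-→d22:H1 -> H1
  add 196.192.0.0/13 -> H4 at depth 13
  add 196.192.160.0/19 -> H4 at depth 19
  add 196.192.171.194/32 -> H5 at depth 32
  lookup 171.99.120.5: bits 1010101101100011011110 walk d0:-→d1:-→d2:-→d3:-→d4:-→d5:-→d6:-→d7:-→d8:-→d9:-→d10:-→d11:-→d12:-→d13:-→d14:-→d15:-→d16:-→d17:-→d18:-→d19:-→d20:-→d21:-→d22:H1 -> H1
  add 171.99.121.80/28 -> H0 at depth 28
  add 196.192.0.0/12 -> H2 at depth 12
  add 171.99.112.0/20 -> H6 at depth 20
  lookup 196.192.171.194: bits 11000100110000001010101111000010 walk d0:-→d1:-→d2:-→d3:-→d4:-→d5:-→d6:-→d7:-→d8:-→d9:-→d10:-→d11:-→d12:H2→d13:H4→d14:-→d15:-→d16:-→d17:-→d18:-→d19:H4→d20:-→d21:-→d22:-→d23:-→d24:-→d25:-→d26:-→d27:-→d28:-→d29:-→d30:-→d31:-→d32:H5 -> H5
  del 171.99.120.0/22 (clear depth 22)
  lookup 10.88.230.26: bits ε walk d0:- -> no-route
  add 196.192.168.0/22 -> H2 at depth 22
  lookup 196.192.56.189: bits 1100010011000000 walk d0:-→d1:-→d2:-→d3:-→d4:-→d5:-→d6:-→d7:-→d8:-→d9:-→d10:-→d11:-→d12:H2→d13:H4→d14:-→d15:-→d16:- -> H4
  add 196.192.160.0/20 -> H3 at depth 20
  add 171.99.121.88/29 -> H4 at depth 29
  add 171.99.0.0/16 -> H0 at depth 16
  del 171.99.121.80/28 (clear depth 28)
  del 196.192.168.0/22 (clear depth 22)
  del 196.192.0.0/13 (clear depth 13)
  del 196.192.160.0/20 (clear depth 20)
  lookup 171.99.121.88: bits 10101011011000110111100101011 walk d0:-→d1:-→d2:-→d3:-→d4:-→d5:-→d6:-→d7:-→d8:-→d9:-→d10:-→d11:-→d12:-→d13:-→d14:-→d15:-→d16:H0→d17:-→d18:-→d19:-→d20:H6→d21:-→d22:-→d23:-→d24:-→d25:-→d26:-→d27:-→d28:-→d29:H4 -> H4
  del 196.192.0.0/12 (clear depth 12)
  lookup 171.99.121.88: bits 10101011011000110111100101011 walk d0:-→d1:-→d2:-→d3:-→d4:-→d5:-→d6:-→d7:-→d8:-→d9:-→d10:-→d11:-→d12:-→d13:-→d14:-→d15:-→d16:H0→d17:-→d18:-→d19:-→d20:H6→d21:-→d22:-→d23:-→d24:-→d25:-→d26:-→d27:-→d28:-→d29:H4 -> H4
  add 0.0.0.0/0 -> H3 at depth 0
  add 0.0.0.0/0 -> H0 at depth 0
  add 196.192.171.194/32 -> H2 at depth 32
  lookup 171.99.112.30: bits 10101011011000110111 walk d0:H0→d1:-→d2:-→d3:-→d4:-→d5:-→d6:-→d7:-→d8:-→d9:-→d10:-→d11:-→d12:-→d13:-→d14:-→d15:-→d16:H0→d17:-→d18:-→d19:-→d20:H6 -> H6
  lookup 196.192.160.0: bits 11000100110000001010 walk d0:H0→d1:-→d2:-→d3:-→d4:-→d5:-→d6:-→d7:-→d8:-→d9:-→d10:-→d11:-→d12:-→d13:-→d14:-→d15:-→d16:-→d17:-→d18:-→d19:H4→d20:- -> H4
  lookup 171.99.80.101: bits 101010110110001101 walk d0:H0→d1:-→d2:-→d3:-→d4:-→d5:-→d6:-→d7:-→d8:-→d9:-→d10:-→d11:-→d12:-→d13:-→d14:-→d15:-→d16:H0→d17:-→d18:- -> H0
  add 171.99.121.89/32 -> H6 at depth 32
  add 171.99.0.0/16 -> H2 at depth 16
  lookup 171.99.121.88: bits 1010101101100011011110010101100 walk d0:H0→d1:-→d2:-→d3:-→d4:-→d5:-→d6:-→d7:-→d8:-→d9:-→d10:-→d11:-→d12:-→d13:-→d14:-→d15:-→d16:H2→d17:-→d18:-→d19:-→d20:H6→d21:-→d22:-→d23:-→d24:-→d25:-→d26:-→d27:-→d28:-→d29:H4→d30:-→d31:- -> H4
  add 196.192.171.0/24 -> H6 at depth 24

== LOOKUPS ==
["H7","H1","H1","H1","H5","no-route","H4","H4","H4","H6","H4","H0","H4"]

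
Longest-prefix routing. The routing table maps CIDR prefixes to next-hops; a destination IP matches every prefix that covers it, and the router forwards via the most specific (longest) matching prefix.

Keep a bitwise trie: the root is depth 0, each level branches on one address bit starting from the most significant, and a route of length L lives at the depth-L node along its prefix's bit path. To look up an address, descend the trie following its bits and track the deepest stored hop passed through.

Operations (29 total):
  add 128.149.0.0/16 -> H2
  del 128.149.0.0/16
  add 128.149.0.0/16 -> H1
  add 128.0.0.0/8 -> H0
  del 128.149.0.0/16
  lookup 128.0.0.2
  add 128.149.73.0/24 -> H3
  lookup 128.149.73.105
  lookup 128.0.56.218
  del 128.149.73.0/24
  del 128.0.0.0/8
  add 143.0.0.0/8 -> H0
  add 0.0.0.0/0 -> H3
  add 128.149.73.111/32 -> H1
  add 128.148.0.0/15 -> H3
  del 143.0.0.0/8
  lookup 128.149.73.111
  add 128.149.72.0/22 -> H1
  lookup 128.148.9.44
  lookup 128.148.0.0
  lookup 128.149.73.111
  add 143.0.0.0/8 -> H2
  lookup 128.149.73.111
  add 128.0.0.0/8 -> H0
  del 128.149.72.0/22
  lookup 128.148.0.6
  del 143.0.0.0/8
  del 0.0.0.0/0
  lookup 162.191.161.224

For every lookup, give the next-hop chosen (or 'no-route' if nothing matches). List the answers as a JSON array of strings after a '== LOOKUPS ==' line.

Process each operation:
  add 128.149.0.0/16 -> H2 at depth 16
  - 128.149.0.0/16 clear@16
  add 128.149.0.0/16 -> H1 at depth 16
  add 128.0.0.0/8 -> H0 at depth 8
  - 128.149.0.0/16 clear@16
  Q 128.0.0.2: descend 10000000 ; hops seen [H0] ; pick H0
  add 128.149.73.0/24 -> H3 at depth 24
  Q 128.149.73.105: descend 100000001001010101001001 ; hops seen [H0,H3] ; pick H3
  Q 128.0.56.218: descend 10000000 ; hops seen [H0] ; pick H0
  - 128.149.73.0/24 clear@24
  - 128.0.0.0/8 clear@8
  add 143.0.0.0/8 -> H0 at depth 8
  add 0.0.0.0/0 -> H3 at depth 0
  add 128.149.73.111/32 -> H1 at depth 32
  add 128.148.0.0/15 -> H3 at depth 15
  - 143.0.0.0/8 clear@8
  Q 128.149.73.111: descend 10000000100101010100100101101111 ; hops seen [H3,H3,H1] ; pick H1
  add 128.149.72.0/22 -> H1 at depth 22
  Q 128.148.9.44: descend 100000001001010 ; hops seen [H3,H3] ; pick H3
  Q 128.148.0.0: descend 100000001001010 ; hops seen [H3,H3] ; pick H3
  Q 128.149.73.111: descend 10000000100101010100100101101111 ; hops seen [H3,H3,H1,H1] ; pick H1
  add 143.0.0.0/8 -> H2 at depth 8
  Q 128.149.73.111: descend 10000000100101010100100101101111 ; hops seen [H3,H3,H1,H1] ; pick H1
  add 128.0.0.0/8 -> H0 at depth 8
  - 128.149.72.0/22 clear@22
  Q 128.148.0.6: descend 100000001001010 ; hops seen [H3,H0,H3] ; pick H3
  - 143.0.0.0/8 clear@8
  - 0.0.0.0/0 clear@0
  Q 162.191.161.224: descend 10 ; hops seen [∅] ; pick no-route

== LOOKUPS ==
["H0","H3","H0","H1","H3","H3","H1","H1","H3","no-route"]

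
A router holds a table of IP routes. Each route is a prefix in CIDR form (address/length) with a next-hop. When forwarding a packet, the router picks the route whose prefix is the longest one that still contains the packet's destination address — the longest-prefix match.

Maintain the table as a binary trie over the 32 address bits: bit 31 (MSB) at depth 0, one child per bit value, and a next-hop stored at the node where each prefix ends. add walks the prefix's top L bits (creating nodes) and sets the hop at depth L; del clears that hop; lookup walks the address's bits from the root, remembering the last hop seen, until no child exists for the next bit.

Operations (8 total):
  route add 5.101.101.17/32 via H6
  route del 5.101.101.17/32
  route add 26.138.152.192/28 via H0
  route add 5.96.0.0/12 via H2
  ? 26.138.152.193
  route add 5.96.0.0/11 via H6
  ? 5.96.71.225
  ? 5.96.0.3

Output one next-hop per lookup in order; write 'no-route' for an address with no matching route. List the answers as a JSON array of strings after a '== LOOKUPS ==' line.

Trace:
  + 5.101.101.17/32 (H6) depth=32
  del 5.101.101.17/32 (clear depth 32)
  + 26.138.152.192/28 (H0) depth=28
  + 5.96.0.0/12 (H2) depth=12
  lookup 26.138.152.193: bits 0001101010001010100110001100 walk d0:-→d1:-→d2:-→d3:-→d4:-→d5:-→d6:-→d7:-→d8:-→d9:-→d10:-→d11:-→d12:-→d13:-→d14:-→d15:-→d16:-→d17:-→d18:-→d19:-→d20:-→d21:-→d22:-→d23:-→d24:-→d25:-→d26:-→d27:-→d28:H0 -> H0
  + 5.96.0.0/11 (H6) depth=11
  lookup 5.96.71.225: bits 0000010101100 walk d0:-→d1:-→d2:-→d3:-→d4:-→d5:-→d6:-→d7:-→d8:-→d9:-→d10:-→d11:H6→d12:H2→d13:- -> H2
  lookup 5.96.0.3: bits 0000010101100 walk d0:-→d1:-→d2:-→d3:-→d4:-→d5:-→d6:-→d7:-→d8:-→d9:-→d10:-→d11:H6→d12:H2→d13:- -> H2

== LOOKUPS ==
["H0","H2","H2"]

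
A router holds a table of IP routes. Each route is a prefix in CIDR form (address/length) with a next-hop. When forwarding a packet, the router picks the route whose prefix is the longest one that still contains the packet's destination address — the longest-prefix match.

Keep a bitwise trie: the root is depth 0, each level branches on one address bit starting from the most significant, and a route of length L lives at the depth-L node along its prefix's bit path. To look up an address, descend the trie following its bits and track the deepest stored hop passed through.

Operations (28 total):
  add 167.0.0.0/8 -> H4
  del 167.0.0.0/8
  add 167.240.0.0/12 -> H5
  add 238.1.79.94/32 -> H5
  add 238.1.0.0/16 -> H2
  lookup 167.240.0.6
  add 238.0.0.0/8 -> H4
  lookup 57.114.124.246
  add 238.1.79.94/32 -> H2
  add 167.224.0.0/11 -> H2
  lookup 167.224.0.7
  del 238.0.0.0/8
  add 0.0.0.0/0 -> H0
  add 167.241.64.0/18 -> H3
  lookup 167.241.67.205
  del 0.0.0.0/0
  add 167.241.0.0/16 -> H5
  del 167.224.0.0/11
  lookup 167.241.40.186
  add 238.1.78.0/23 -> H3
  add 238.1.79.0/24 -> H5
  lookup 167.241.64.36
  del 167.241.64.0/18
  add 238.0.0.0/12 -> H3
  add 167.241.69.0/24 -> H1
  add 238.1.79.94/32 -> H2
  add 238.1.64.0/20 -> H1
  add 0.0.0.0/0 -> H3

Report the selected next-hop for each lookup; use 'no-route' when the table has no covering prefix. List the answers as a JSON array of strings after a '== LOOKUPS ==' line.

Trace:
  add 167.0.0.0/8 -> H4 at depth 8
  - 167.0.0.0/8 clear@8
  add 167.240.0.0/12 -> H5 at depth 12
  add 238.1.79.94/32 -> H5 at depth 32
  add 238.1.0.0/16 -> H2 at depth 16
  Q 167.240.0.6: descend 101001111111 ; hops seen [H5] ; pick H5
  add 238.0.0.0/8 -> H4 at depth 8
  Q 57.114.124.246: descend ε ; hops seen [∅] ; pick no-route
  add 238.1.79.94/32 -> H2 at depth 32
  add 167.224.0.0/11 -> H2 at depth 11
  Q 167.224.0.7: descend 10100111111 ; hops seen [H2] ; pick H2
  - 238.0.0.0/8 clear@8
  add 0.0.0.0/0 -> H0 at depth 0
  add 167.241.64.0/18 -> H3 at depth 18
  Q 167.241.67.205: descend 101001111111000101 ; hops seen [H0,H2,H5,H3] ; pick H3
  - 0.0.0.0/0 clear@0
  add 167.241.0.0/16 -> H5 at depth 16
  - 167.224.0.0/11 clear@11
  Q 167.241.40.186: descend 10100111111100010 ; hops seen [H5,H5] ; pick H5
  add 238.1.78.0/23 -> H3 at depth 23
  add 238.1.79.0/24 -> H5 at depth 24
  Q 167.241.64.36: descend 101001111111000101 ; hops seen [H5,H5,H3] ; pick H3
  - 167.241.64.0/18 clear@18
  add 238.0.0.0/12 -> H3 at depth 12
  add 167.241.69.0/24 -> H1 at depth 24
  add 238.1.79.94/32 -> H2 at depth 32
  add 238.1.64.0/20 -> H1 at depth 20
  add 0.0.0.0/0 -> H3 at depth 0

== LOOKUPS ==
["H5","no-route","H2","H3","H5","H3"]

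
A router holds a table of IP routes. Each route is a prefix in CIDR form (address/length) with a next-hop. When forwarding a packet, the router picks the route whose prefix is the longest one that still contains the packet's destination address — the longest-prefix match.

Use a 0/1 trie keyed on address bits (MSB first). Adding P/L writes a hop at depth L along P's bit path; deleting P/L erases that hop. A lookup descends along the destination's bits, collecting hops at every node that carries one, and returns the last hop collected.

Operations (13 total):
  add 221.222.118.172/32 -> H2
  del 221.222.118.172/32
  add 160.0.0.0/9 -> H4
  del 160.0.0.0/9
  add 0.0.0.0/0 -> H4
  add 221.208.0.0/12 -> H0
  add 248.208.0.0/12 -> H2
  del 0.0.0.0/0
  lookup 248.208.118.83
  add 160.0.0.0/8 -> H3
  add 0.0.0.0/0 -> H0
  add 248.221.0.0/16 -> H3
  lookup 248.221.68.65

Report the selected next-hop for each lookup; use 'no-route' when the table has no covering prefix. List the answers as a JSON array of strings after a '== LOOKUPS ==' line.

Apply in order:
  add 221.222.118.172/32 -> H2 at depth 32
  del 221.222.118.172/32 (clear depth 32)
  add 160.0.0.0/9 -> H4 at depth 9
  del 160.0.0.0/9 (clear depth 9)
  add 0.0.0.0/0 -> H4 at depth 0
  add 221.208.0.0/12 -> H0 at depth 12
  add 248.208.0.0/12 -> H2 at depth 12
  del 0.0.0.0/0 (clear depth 0)
  ? 248.208.118.83  path d0:-→d1:-→d2:-→d3:-→d4:-→d5:-→d6:-→d7:-→d8:-→d9:-→d10:-→d11:-→d12:H2  best=H2
  add 160.0.0.0/8 -> H3 at depth 8
  add 0.0.0.0/0 -> H0 at depth 0
  add 248.221.0.0/16 -> H3 at depth 16
  ? 248.221.68.65  path d0:H0→d1:-→d2:-→d3:-→d4:-→d5:-→d6:-→d7:-→d8:-→d9:-→d10:-→d11:-→d12:H2→d13:-→d14:-→d15:-→d16:H3  best=H3

== LOOKUPS ==
["H2","H3"]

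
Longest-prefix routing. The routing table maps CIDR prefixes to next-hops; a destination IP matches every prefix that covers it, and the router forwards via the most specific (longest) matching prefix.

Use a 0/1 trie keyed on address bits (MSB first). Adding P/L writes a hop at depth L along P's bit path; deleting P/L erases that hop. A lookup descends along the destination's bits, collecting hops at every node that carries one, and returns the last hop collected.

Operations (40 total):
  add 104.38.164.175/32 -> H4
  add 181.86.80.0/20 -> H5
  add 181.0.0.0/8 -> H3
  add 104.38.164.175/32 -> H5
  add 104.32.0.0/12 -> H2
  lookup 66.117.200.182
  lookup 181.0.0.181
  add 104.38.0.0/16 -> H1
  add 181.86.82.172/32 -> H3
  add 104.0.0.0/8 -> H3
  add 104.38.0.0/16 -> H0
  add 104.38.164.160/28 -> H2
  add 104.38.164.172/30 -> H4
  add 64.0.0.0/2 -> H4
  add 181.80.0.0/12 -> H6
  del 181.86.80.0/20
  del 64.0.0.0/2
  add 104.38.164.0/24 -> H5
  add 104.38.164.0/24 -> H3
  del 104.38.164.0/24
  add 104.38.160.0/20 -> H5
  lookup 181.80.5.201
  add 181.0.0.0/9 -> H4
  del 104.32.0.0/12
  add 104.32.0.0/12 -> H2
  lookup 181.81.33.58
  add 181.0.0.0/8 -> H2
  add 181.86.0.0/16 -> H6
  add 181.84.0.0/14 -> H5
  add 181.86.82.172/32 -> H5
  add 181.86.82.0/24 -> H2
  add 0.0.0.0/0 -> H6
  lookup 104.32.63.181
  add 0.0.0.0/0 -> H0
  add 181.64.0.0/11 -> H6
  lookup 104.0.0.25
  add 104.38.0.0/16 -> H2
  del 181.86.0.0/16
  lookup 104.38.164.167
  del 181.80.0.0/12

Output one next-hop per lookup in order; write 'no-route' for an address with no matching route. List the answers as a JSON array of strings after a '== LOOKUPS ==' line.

Apply in order:
  add 104.38.164.175/32 -> H4 at depth 32
  add 181.86.80.0/20 -> H5 at depth 20
  add 181.0.0.0/8 -> H3 at depth 8
  add 104.38.164.175/32 -> H5 at depth 32
  add 104.32.0.0/12 -> H2 at depth 12
  lookup 66.117.200.182: bits 01 walk d0:-→d1:-→d2:- -> no-route
  lookup 181.0.0.181: bits 101101010 walk d0:-→d1:-→d2:-→d3:-→d4:-→d5:-→d6:-→d7:-→d8:H3→d9:- -> H3
  add 104.38.0.0/16 -> H1 at depth 16
  add 181.86.82.172/32 -> H3 at depth 32
  add 104.0.0.0/8 -> H3 at depth 8
  add 104.38.0.0/16 -> H0 at depth 16
  add 104.38.164.160/28 -> H2 at depth 28
  add 104.38.164.172/30 -> H4 at depth 30
  add 64.0.0.0/2 -> H4 at depth 2
  add 181.80.0.0/12 -> H6 at depth 12
  - 181.86.80.0/20 clear@20
  - 64.0.0.0/2 clear@2
  add 104.38.164.0/24 -> H5 at depth 24
  add 104.38.164.0/24 -> H3 at depth 24
  - 104.38.164.0/24 clear@24
  add 104.38.160.0/20 -> H5 at depth 20
  lookup 181.80.5.201: bits 1011010101010 walk d0:-→d1:-→d2:-→d3:-→d4:-→d5:-→d6:-→d7:-→d8:H3→d9:-→d10:-→d11:-→d12:H6→d13:- -> H6
  add 181.0.0.0/9 -> H4 at depth 9
  - 104.32.0.0/12 clear@12
  add 104.32.0.0/12 -> H2 at depth 12
  lookup 181.81.33.58: bits 1011010101010 walk d0:-→d1:-→d2:-→d3:-→d4:-→d5:-→d6:-→d7:-→d8:H3→d9:H4→d10:-→d11:-→d12:H6→d13:- -> H6
  add 181.0.0.0/8 -> H2 at depth 8
  add 181.86.0.0/16 -> H6 at depth 16
  add 181.84.0.0/14 -> H5 at depth 14
  add 181.86.82.172/32 -> H5 at depth 32
  add 181.86.82.0/24 -> H2 at depth 24
  add 0.0.0.0/0 -> H6 at depth 0
  lookup 104.32.63.181: bits 0110100000100 walk d0:H6→d1:-→d2:-→d3:-→d4:-→d5:-→d6:-→d7:-→d8:H3→d9:-→d10:-→d11:-→d12:H2→d13:- -> H2
  add 0.0.0.0/0 -> H0 at depth 0
  add 181.64.0.0/11 -> H6 at depth 11
  lookup 104.0.0.25: bits 0110100000 walk d0:H0→d1:-→d2:-→d3:-→d4:-→d5:-→d6:-→d7:-→d8:H3→d9:-→d10:- -> H3
  add 104.38.0.0/16 -> H2 at depth 16
  - 181.86.0.0/16 clear@16
  lookup 104.38.164.167: bits 0110100000100110101001001010 walk d0:H0→d1:-→d2:-→d3:-→d4:-→d5:-→d6:-→d7:-→d8:H3→d9:-→d10:-→d11:-→d12:H2→d13:-→d14:-→d15:-→d16:H2→d17:-→d18:-→d19:-→d20:H5→d21:-→d22:-→d23:-→d24:-→d25:-→d26:-→d27:-→d28:H2 -> H2
  - 181.80.0.0/12 clear@12

== LOOKUPS ==
["no-route","H3","H6","H6","H2","H3","H2"]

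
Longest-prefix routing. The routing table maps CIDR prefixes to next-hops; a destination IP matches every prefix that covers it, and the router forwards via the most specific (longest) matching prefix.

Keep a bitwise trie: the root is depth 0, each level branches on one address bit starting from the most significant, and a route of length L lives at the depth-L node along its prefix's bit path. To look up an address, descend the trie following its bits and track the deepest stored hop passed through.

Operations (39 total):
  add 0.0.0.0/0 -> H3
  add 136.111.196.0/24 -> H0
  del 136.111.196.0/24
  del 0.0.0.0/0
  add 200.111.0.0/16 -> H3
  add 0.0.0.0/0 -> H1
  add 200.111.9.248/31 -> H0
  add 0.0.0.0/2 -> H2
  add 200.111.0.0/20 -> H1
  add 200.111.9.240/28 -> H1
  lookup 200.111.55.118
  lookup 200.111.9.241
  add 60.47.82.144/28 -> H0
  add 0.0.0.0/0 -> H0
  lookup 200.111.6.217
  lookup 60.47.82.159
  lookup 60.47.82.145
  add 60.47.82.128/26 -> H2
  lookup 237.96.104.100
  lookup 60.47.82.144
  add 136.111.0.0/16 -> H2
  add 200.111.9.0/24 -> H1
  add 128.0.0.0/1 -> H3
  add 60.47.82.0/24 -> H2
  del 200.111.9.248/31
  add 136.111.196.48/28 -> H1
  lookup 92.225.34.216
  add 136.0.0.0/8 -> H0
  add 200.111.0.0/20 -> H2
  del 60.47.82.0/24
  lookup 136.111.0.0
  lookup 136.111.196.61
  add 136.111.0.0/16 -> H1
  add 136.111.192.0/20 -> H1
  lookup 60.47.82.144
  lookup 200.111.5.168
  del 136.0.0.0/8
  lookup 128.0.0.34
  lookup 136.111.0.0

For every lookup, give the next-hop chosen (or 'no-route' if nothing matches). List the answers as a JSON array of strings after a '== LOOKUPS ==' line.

Apply in order:
  + 0.0.0.0/0 (H3) depth=0
  + 136.111.196.0/24 (H0) depth=24
  del 136.111.196.0/24 (clear depth 24)
  del 0.0.0.0/0 (clear depth 0)
  + 200.111.0.0/16 (H3) depth=16
  + 0.0.0.0/0 (H1) depth=0
  + 200.111.9.248/31 (H0) depth=31
  + 0.0.0.0/2 (H2) depth=2
  + 200.111.0.0/20 (H1) depth=20
  + 200.111.9.240/28 (H1) depth=28
  ? 200.111.55.118  path d0:H1→d1:-→d2:-→d3:-→d4:-→d5:-→d6:-→d7:-→d8:-→d9:-→d10:-→d11:-→d12:-→d13:-→d14:-→d15:-→d16:H3→d17:-→d18:-  best=H3
  ? 200.111.9.241  path d0:H1→d1:-→d2:-→d3:-→d4:-→d5:-→d6:-→d7:-→d8:-→d9:-→d10:-→d11:-→d12:-→d13:-→d14:-→d15:-→d16:H3→d17:-→d18:-→d19:-→d20:H1→d21:-→d22:-→d23:-→d24:-→d25:-→d26:-→d27:-→d28:H1  best=H1
  + 60.47.82.144/28 (H0) depth=28
  + 0.0.0.0/0 (H0) depth=0
  ? 200.111.6.217  path d0:H0→d1:-→d2:-→d3:-→d4:-→d5:-→d6:-→d7:-→d8:-→d9:-→d10:-→d11:-→d12:-→d13:-→d14:-→d15:-→d16:H3→d17:-→d18:-→d19:-→d20:H1  best=H1
  ? 60.47.82.159  path d0:H0→d1:-→d2:H2→d3:-→d4:-→d5:-→d6:-→d7:-→d8:-→d9:-→d10:-→d11:-→d12:-→d13:-→d14:-→d15:-→d16:-→d17:-→d18:-→d19:-→d20:-→d21:-→d22:-→d23:-→d24:-→d25:-→d26:-→d27:-→d28:H0  best=H0
  ? 60.47.82.145  path d0:H0→d1:-→d2:H2→d3:-→d4:-→d5:-→d6:-→d7:-→d8:-→d9:-→d10:-→d11:-→d12:-→d13:-→d14:-→d15:-→d16:-→d17:-→d18:-→d19:-→d20:-→d21:-→d22:-→d23:-→d24:-→d25:-→d26:-→d27:-→d28:H0  best=H0
  + 60.47.82.128/26 (H2) depth=26
  ? 237.96.104.100  path d0:H0→d1:-→d2:-  best=H0
  ? 60.47.82.144  path d0:H0→d1:-→d2:H2→d3:-→d4:-→d5:-→d6:-→d7:-→d8:-→d9:-→d10:-→d11:-→d12:-→d13:-→d14:-→d15:-→d16:-→d17:-→d18:-→d19:-→d20:-→d21:-→d22:-→d23:-→d24:-→d25:-→d26:H2→d27:-→d28:H0  best=H0
  + 136.111.0.0/16 (H2) depth=16
  + 200.111.9.0/24 (H1) depth=24
  + 128.0.0.0/1 (H3) depth=1
  + 60.47.82.0/24 (H2) depth=24
  del 200.111.9.248/31 (clear depth 31)
  + 136.111.196.48/28 (H1) depth=28
  ? 92.225.34.216  path d0:H0→d1:-  best=H0
  + 136.0.0.0/8 (H0) depth=8
  + 200.111.0.0/20 (H2) depth=20
  del 60.47.82.0/24 (clear depth 24)
  ? 136.111.0.0  path d0:H0→d1:H3→d2:-→d3:-→d4:-→d5:-→d6:-→d7:-→d8:H0→d9:-→d10:-→d11:-→d12:-→d13:-→d14:-→d15:-→d16:H2  best=H2
  ? 136.111.196.61  path d0:H0→d1:H3→d2:-→d3:-→d4:-→d5:-→d6:-→d7:-→d8:H0→d9:-→d10:-→d11:-→d12:-→d13:-→d14:-→d15:-→d16:H2→d17:-→d18:-→d19:-→d20:-→d21:-→d22:-→d23:-→d24:-→d25:-→d26:-→d27:-→d28:H1  best=H1
  + 136.111.0.0/16 (H1) depth=16
  + 136.111.192.0/20 (H1) depth=20
  ? 60.47.82.144  path d0:H0→d1:-→d2:H2→d3:-→d4:-→d5:-→d6:-→d7:-→d8:-→d9:-→d10:-→d11:-→d12:-→d13:-→d14:-→d15:-→d16:-→d17:-→d18:-→d19:-→d20:-→d21:-→d22:-→d23:-→d24:-→d25:-→d26:H2→d27:-→d28:H0  best=H0
  ? 200.111.5.168  path d0:H0→d1:H3→d2:-→d3:-→d4:-→d5:-→d6:-→d7:-→d8:-→d9:-→d10:-→d11:-→d12:-→d13:-→d14:-→d15:-→d16:H3→d17:-→d18:-→d19:-→d20:H2  best=H2
  del 136.0.0.0/8 (clear depth 8)
  ? 128.0.0.34  path d0:H0→d1:H3→d2:-→d3:-→d4:-  best=H3
  ? 136.111.0.0  path d0:H0→d1:H3→d2:-→d3:-→d4:-→d5:-→d6:-→d7:-→d8:-→d9:-→d10:-→d11:-→d12:-→d13:-→d14:-→d15:-→d16:H1  best=H1

== LOOKUPS ==
["H3","H1","H1","H0","H0","H0","H0","H0","H2","H1","H0","H2","H3","H1"]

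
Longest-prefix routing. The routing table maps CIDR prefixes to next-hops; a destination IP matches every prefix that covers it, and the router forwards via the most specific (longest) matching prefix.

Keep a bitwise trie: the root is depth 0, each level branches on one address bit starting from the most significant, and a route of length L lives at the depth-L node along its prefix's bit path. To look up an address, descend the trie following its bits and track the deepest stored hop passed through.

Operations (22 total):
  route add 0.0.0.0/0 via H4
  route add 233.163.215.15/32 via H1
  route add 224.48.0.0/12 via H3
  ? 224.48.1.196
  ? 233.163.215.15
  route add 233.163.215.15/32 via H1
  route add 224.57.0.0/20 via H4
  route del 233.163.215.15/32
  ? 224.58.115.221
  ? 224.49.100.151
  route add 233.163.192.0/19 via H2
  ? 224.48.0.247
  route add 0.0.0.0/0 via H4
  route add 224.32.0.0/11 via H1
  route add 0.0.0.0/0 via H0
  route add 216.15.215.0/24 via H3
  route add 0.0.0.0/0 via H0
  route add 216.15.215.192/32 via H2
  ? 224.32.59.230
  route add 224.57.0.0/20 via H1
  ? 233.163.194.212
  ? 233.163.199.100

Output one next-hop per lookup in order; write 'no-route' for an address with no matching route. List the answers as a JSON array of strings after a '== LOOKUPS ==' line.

Process each operation:
  + 0.0.0.0/0 (H4) depth=0
  + 233.163.215.15/32 (H1) depth=32
  + 224.48.0.0/12 (H3) depth=12
  lookup 224.48.1.196: bits 111000000011 walk d0:H4→d1:-→d2:-→d3:-→d4:-→d5:-→d6:-→d7:-→d8:-→d9:-→d10:-→d11:-→d12:H3 -> H3
  lookup 233.163.215.15: bits 11101001101000111101011100001111 walk d0:H4→d1:-→d2:-→d3:-→d4:-→d5:-→d6:-→d7:-→d8:-→d9:-→d10:-→d11:-→d12:-→d13:-→d14:-→d15:-→d16:-→d17:-→d18:-→d19:-→d20:-→d21:-→d22:-→d23:-→d24:-→d25:-→d26:-→d27:-→d28:-→d29:-→d30:-→d31:-→d32:H1 -> H1
  + 233.163.215.15/32 (H1) depth=32
  + 224.57.0.0/20 (H4) depth=20
  del 233.163.215.15/32 (clear depth 32)
  lookup 224.58.115.221: bits 11100000001110 walk d0:H4→d1:-→d2:-→d3:-→d4:-→d5:-→d6:-→d7:-→d8:-→d9:-→d10:-→d11:-→d12:H3→d13:-→d14:- -> H3
  lookup 224.49.100.151: bits 111000000011 walk d0:H4→d1:-→d2:-→d3:-→d4:-→d5:-→d6:-→d7:-→d8:-→d9:-→d10:-→d11:-→d12:H3 -> H3
  + 233.163.192.0/19 (H2) depth=19
  lookup 224.48.0.247: bits 111000000011 walk d0:H4→d1:-→d2:-→d3:-→d4:-→d5:-→d6:-→d7:-→d8:-→d9:-→d10:-→d11:-→d12:H3 -> H3
  + 0.0.0.0/0 (H4) depth=0
  + 224.32.0.0/11 (H1) depth=11
  + 0.0.0.0/0 (H0) depth=0
  + 216.15.215.0/24 (H3) depth=24
  + 0.0.0.0/0 (H0) depth=0
  + 216.15.215.192/32 (H2) depth=32
  lookup 224.32.59.230: bits 11100000001 walk d0:H0→d1:-→d2:-→d3:-→d4:-→d5:-→d6:-→d7:-→d8:-→d9:-→d10:-→d11:H1 -> H1
  + 224.57.0.0/20 (H1) depth=20
  lookup 233.163.194.212: bits 1110100110100011110 walk d0:H0→d1:-→d2:-→d3:-→d4:-→d5:-→d6:-→d7:-→d8:-→d9:-→d10:-→d11:-→d12:-→d13:-→d14:-→d15:-→d16:-→d17:-→d18:-→d19:H2 -> H2
  lookup 233.163.199.100: bits 1110100110100011110 walk d0:H0→d1:-→d2:-→d3:-→d4:-→d5:-→d6:-→d7:-→d8:-→d9:-→d10:-→d11:-→d12:-→d13:-→d14:-→d15:-→d16:-→d17:-→d18:-→d19:H2 -> H2

== LOOKUPS ==
["H3","H1","H3","H3","H3","H1","H2","H2"]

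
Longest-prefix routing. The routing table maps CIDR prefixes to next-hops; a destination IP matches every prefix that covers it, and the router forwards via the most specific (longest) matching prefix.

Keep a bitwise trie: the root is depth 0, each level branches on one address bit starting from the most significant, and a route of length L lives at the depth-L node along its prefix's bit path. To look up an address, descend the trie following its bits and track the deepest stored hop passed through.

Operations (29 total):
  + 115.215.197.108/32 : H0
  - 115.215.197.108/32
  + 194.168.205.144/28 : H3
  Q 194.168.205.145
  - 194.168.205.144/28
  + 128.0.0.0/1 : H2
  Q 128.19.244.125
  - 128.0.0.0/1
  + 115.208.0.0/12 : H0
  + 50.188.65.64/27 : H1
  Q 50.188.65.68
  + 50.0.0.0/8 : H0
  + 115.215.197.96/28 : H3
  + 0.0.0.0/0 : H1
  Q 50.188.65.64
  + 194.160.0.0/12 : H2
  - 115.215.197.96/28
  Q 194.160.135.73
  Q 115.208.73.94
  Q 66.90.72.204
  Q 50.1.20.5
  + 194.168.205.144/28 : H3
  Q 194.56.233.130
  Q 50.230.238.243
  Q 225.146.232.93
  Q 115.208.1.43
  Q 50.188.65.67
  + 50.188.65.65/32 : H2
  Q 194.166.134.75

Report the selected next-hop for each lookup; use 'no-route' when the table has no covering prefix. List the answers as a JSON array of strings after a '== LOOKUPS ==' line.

Trace:
  + 115.215.197.108/32 (H0) depth=32
  - 115.215.197.108/32 clear@32
  + 194.168.205.144/28 (H3) depth=28
  ? 194.168.205.145  path d0:-→d1:-→d2:-→d3:-→d4:-→d5:-→d6:-→d7:-→d8:-→d9:-→d10:-→d11:-→d12:-→d13:-→d14:-→d15:-→d16:-→d17:-→d18:-→d19:-→d20:-→d21:-→d22:-→d23:-→d24:-→d25:-→d26:-→d27:-→d28:H3  best=H3
  - 194.168.205.144/28 clear@28
  + 128.0.0.0/1 (H2) depth=1
  ? 128.19.244.125  path d0:-→d1:H2  best=H2
  - 128.0.0.0/1 clear@1
  + 115.208.0.0/12 (H0) depth=12
  + 50.188.65.64/27 (H1) depth=27
  ? 50.188.65.68  path d0:-→d1:-→d2:-→d3:-→d4:-→d5:-→d6:-→d7:-→d8:-→d9:-→d10:-→d11:-→d12:-→d13:-→d14:-→d15:-→d16:-→d17:-→d18:-→d19:-→d20:-→d21:-→d22:-→d23:-→d24:-→d25:-→d26:-→d27:H1  best=H1
  + 50.0.0.0/8 (H0) depth=8
  + 115.215.197.96/28 (H3) depth=28
  + 0.0.0.0/0 (H1) depth=0
  ? 50.188.65.64  path d0:H1→d1:-→d2:-→d3:-→d4:-→d5:-→d6:-→d7:-→d8:H0→d9:-→d10:-→d11:-→d12:-→d13:-→d14:-→d15:-→d16:-→d17:-→d18:-→d19:-→d20:-→d21:-→d22:-→d23:-→d24:-→d25:-→d26:-→d27:H1  best=H1
  + 194.160.0.0/12 (H2) depth=12
  - 115.215.197.96/28 clear@28
  ? 194.160.135.73  path d0:H1→d1:-→d2:-→d3:-→d4:-→d5:-→d6:-→d7:-→d8:-→d9:-→d10:-→d11:-→d12:H2  best=H2
  ? 115.208.73.94  path d0:H1→d1:-→d2:-→d3:-→d4:-→d5:-→d6:-→d7:-→d8:-→d9:-→d10:-→d11:-→d12:H0→d13:-  best=H0
  ? 66.90.72.204  path d0:H1→d1:-→d2:-  best=H1
  ? 50.1.20.5  path d0:H1→d1:-→d2:-→d3:-→d4:-→d5:-→d6:-→d7:-→d8:H0  best=H0
  + 194.168.205.144/28 (H3) depth=28
  ? 194.56.233.130  path d0:H1→d1:-→d2:-→d3:-→d4:-→d5:-→d6:-→d7:-→d8:-  best=H1
  ? 50.230.238.243  path d0:H1→d1:-→d2:-→d3:-→d4:-→d5:-→d6:-→d7:-→d8:H0→d9:-  best=H0
  ? 225.146.232.93  path d0:H1→d1:-→d2:-  best=H1
  ? 115.208.1.43  path d0:H1→d1:-→d2:-→d3:-→d4:-→d5:-→d6:-→d7:-→d8:-→d9:-→d10:-→d11:-→d12:H0→d13:-  best=H0
  ? 50.188.65.67  path d0:H1→d1:-→d2:-→d3:-→d4:-→d5:-→d6:-→d7:-→d8:H0→d9:-→d10:-→d11:-→d12:-→d13:-→d14:-→d15:-→d16:-→d17:-→d18:-→d19:-→d20:-→d21:-→d22:-→d23:-→d24:-→d25:-→d26:-→d27:H1  best=H1
  + 50.188.65.65/32 (H2) depth=32
  ? 194.166.134.75  path d0:H1→d1:-→d2:-→d3:-→d4:-→d5:-→d6:-→d7:-→d8:-→d9:-→d10:-→d11:-→d12:H2  best=H2

== LOOKUPS ==
["H3","H2","H1","H1","H2","H0","H1","H0","H1","H0","H1","H0","H1","H2"]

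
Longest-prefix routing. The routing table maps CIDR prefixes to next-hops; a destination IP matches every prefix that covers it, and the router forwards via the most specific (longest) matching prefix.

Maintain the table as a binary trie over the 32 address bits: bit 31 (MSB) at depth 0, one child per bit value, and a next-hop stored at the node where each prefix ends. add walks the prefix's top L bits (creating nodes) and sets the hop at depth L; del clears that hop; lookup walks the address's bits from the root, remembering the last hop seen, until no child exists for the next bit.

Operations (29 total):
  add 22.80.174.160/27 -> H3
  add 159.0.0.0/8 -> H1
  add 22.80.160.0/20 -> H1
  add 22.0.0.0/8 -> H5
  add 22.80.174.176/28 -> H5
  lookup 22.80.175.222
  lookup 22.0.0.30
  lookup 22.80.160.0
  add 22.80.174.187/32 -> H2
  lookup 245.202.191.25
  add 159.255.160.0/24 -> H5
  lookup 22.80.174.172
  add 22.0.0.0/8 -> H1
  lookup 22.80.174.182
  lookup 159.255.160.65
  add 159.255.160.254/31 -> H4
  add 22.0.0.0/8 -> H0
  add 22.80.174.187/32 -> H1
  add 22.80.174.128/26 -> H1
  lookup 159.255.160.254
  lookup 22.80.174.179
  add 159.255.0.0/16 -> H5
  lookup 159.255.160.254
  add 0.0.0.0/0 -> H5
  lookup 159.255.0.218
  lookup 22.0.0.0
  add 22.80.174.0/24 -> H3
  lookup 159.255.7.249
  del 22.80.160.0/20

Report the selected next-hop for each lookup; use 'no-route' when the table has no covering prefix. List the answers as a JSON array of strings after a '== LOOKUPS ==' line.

Trace:
  + 22.80.174.160/27 (H3) depth=27
  + 159.0.0.0/8 (H1) depth=8
  + 22.80.160.0/20 (H1) depth=20
  + 22.0.0.0/8 (H5) depth=8
  + 22.80.174.176/28 (H5) depth=28
  lookup 22.80.175.222: bits 00010110010100001010111 walk d0:-→d1:-→d2:-→d3:-→d4:-→d5:-→d6:-→d7:-→d8:H5→d9:-→d10:-→d11:-→d12:-→d13:-→d14:-→d15:-→d16:-→d17:-→d18:-→d19:-→d20:H1→d21:-→d22:-→d23:- -> H1
  lookup 22.0.0.30: bits 000101100 walk d0:-→d1:-→d2:-→d3:-→d4:-→d5:-→d6:-→d7:-→d8:H5→d9:- -> H5
  lookup 22.80.160.0: bits 00010110010100001010 walk d0:-→d1:-→d2:-→d3:-→d4:-→d5:-→d6:-→d7:-→d8:H5→d9:-→d10:-→d11:-→d12:-→d13:-→d14:-→d15:-→d16:-→d17:-→d18:-→d19:-→d20:H1 -> H1
  + 22.80.174.187/32 (H2) depth=32
  lookup 245.202.191.25: bits 1 walk d0:-→d1:- -> no-route
  + 159.255.160.0/24 (H5) depth=24
  lookup 22.80.174.172: bits 000101100101000010101110101 walk d0:-→d1:-→d2:-→d3:-→d4:-→d5:-→d6:-→d7:-→d8:H5→d9:-→d10:-→d11:-→d12:-→d13:-→d14:-→d15:-→d16:-→d17:-→d18:-→d19:-→d20:H1→d21:-→d22:-→d23:-→d24:-→d25:-→d26:-→d27:H3 -> H3
  + 22.0.0.0/8 (H1) depth=8
  lookup 22.80.174.182: bits 0001011001010000101011101011 walk d0:-→d1:-→d2:-→d3:-→d4:-→d5:-→d6:-→d7:-→d8:H1→d9:-→d10:-→d11:-→d12:-→d13:-→d14:-→d15:-→d16:-→d17:-→d18:-→d19:-→d20:H1→d21:-→d22:-→d23:-→d24:-→d25:-→d26:-→d27:H3→d28:H5 -> H5
  lookup 159.255.160.65: bits 100111111111111110100000 walk d0:-→d1:-→d2:-→d3:-→d4:-→d5:-→d6:-→d7:-→d8:H1→d9:-→d10:-→d11:-→d12:-→d13:-→d14:-→d15:-→d16:-→d17:-→d18:-→d19:-→d20:-→d21:-→d22:-→d23:-→d24:H5 -> H5
  + 159.255.160.254/31 (H4) depth=31
  + 22.0.0.0/8 (H0) depth=8
  + 22.80.174.187/32 (H1) depth=32
  + 22.80.174.128/26 (H1) depth=26
  lookup 159.255.160.254: bits 1001111111111111101000001111111 walk d0:-→d1:-→d2:-→d3:-→d4:-→d5:-→d6:-→d7:-→d8:H1→d9:-→d10:-→d11:-→d12:-→d13:-→d14:-→d15:-→d16:-→d17:-→d18:-→d19:-→d20:-→d21:-→d22:-→d23:-→d24:H5→d25:-→d26:-→d27:-→d28:-→d29:-→d30:-→d31:H4 -> H4
  lookup 22.80.174.179: bits 0001011001010000101011101011 walk d0:-→d1:-→d2:-→d3:-→d4:-→d5:-→d6:-→d7:-→d8:H0→d9:-→d10:-→d11:-→d12:-→d13:-→d14:-→d15:-→d16:-→d17:-→d18:-→d19:-→d20:H1→d21:-→d22:-→d23:-→d24:-→d25:-→d26:H1→d27:H3→d28:H5 -> H5
  + 159.255.0.0/16 (H5) depth=16
  lookup 159.255.160.254: bits 1001111111111111101000001111111 walk d0:-→d1:-→d2:-→d3:-→d4:-→d5:-→d6:-→d7:-→d8:H1→d9:-→d10:-→d11:-→d12:-→d13:-→d14:-→d15:-→d16:H5→d17:-→d18:-→d19:-→d20:-→d21:-→d22:-→d23:-→d24:H5→d25:-→d26:-→d27:-→d28:-→d29:-→d30:-→d31:H4 -> H4
  + 0.0.0.0/0 (H5) depth=0
  lookup 159.255.0.218: bits 1001111111111111 walk d0:H5→d1:-→d2:-→d3:-→d4:-→d5:-→d6:-→d7:-→d8:H1→d9:-→d10:-→d11:-→d12:-→d13:-→d14:-→d15:-→d16:H5 -> H5
  lookup 22.0.0.0: bits 000101100 walk d0:H5→d1:-→d2:-→d3:-→d4:-→d5:-→d6:-→d7:-→d8:H0→d9:- -> H0
  + 22.80.174.0/24 (H3) depth=24
  lookup 159.255.7.249: bits 1001111111111111 walk d0:H5→d1:-→d2:-→d3:-→d4:-→d5:-→d6:-→d7:-→d8:H1→d9:-→d10:-→d11:-→d12:-→d13:-→d14:-→d15:-→d16:H5 -> H5
  del 22.80.160.0/20 (clear depth 20)

== LOOKUPS ==
["H1","H5","H1","no-route","H3","H5","H5","H4","H5","H4","H5","H0","H5"]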